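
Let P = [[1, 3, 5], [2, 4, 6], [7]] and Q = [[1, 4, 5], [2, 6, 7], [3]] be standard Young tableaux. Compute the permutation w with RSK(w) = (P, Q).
Reverse the RSK construction: for i from n down to 1, find the cell of Q containing i, remove the entry at that cell from P, and reverse-bump it up through P; the value ejected from row 1 is w(i).

Step i=7: Q has 7 at row 2, column 3; remove 6 from row 2 of P and reverse-bump: 6 enters row 1 and ejects 5. So w(7) = 5. P is now [[1, 3, 6], [2, 4], [7]].
Step i=6: Q has 6 at row 2, column 2; remove 4 from row 2 of P and reverse-bump: 4 enters row 1 and ejects 3. So w(6) = 3. P is now [[1, 4, 6], [2], [7]].
Step i=5: Q has 5 at row 1, column 3; remove that cell from P, ejecting 6. So w(5) = 6. P is now [[1, 4], [2], [7]].
Step i=4: Q has 4 at row 1, column 2; remove that cell from P, ejecting 4. So w(4) = 4. P is now [[1], [2], [7]].
Step i=3: Q has 3 at row 3, column 1; remove 7 from row 3 of P and reverse-bump: 7 enters row 2 and ejects 2; 2 enters row 1 and ejects 1. So w(3) = 1. P is now [[2], [7]].
Step i=2: Q has 2 at row 2, column 1; remove 7 from row 2 of P and reverse-bump: 7 enters row 1 and ejects 2. So w(2) = 2. P is now [[7]].
Step i=1: Q has 1 at row 1, column 1; remove that cell from P, ejecting 7. So w(1) = 7. P is now [].

So w = 7 2 1 4 6 3 5.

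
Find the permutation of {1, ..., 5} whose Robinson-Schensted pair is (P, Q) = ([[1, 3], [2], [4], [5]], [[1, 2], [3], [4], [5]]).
Reverse the RSK construction: for i from n down to 1, find the cell of Q containing i, remove the entry at that cell from P, and reverse-bump it up through P; the value ejected from row 1 is w(i).

Step i=5: Q has 5 at row 4, column 1; remove 5 from row 4 of P and reverse-bump: 5 enters row 3 and ejects 4; 4 enters row 2 and ejects 2; 2 enters row 1 and ejects 1. So w(5) = 1. P is now [[2, 3], [4], [5]].
Step i=4: Q has 4 at row 3, column 1; remove 5 from row 3 of P and reverse-bump: 5 enters row 2 and ejects 4; 4 enters row 1 and ejects 3. So w(4) = 3. P is now [[2, 4], [5]].
Step i=3: Q has 3 at row 2, column 1; remove 5 from row 2 of P and reverse-bump: 5 enters row 1 and ejects 4. So w(3) = 4. P is now [[2, 5]].
Step i=2: Q has 2 at row 1, column 2; remove that cell from P, ejecting 5. So w(2) = 5. P is now [[2]].
Step i=1: Q has 1 at row 1, column 1; remove that cell from P, ejecting 2. So w(1) = 2. P is now [].

So w = 2 5 4 3 1.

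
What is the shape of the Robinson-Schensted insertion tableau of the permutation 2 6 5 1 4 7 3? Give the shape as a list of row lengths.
[3, 2, 1, 1]

Row-insert each entry into an empty tableau.

After inserting 2: P = [[2]].
After inserting 6: P = [[2, 6]].
After inserting 5: P = [[2, 5], [6]].
After inserting 1: P = [[1, 5], [2], [6]].
After inserting 4: P = [[1, 4], [2, 5], [6]].
After inserting 7: P = [[1, 4, 7], [2, 5], [6]].
After inserting 3: P = [[1, 3, 7], [2, 4], [5], [6]].

The final insertion tableau P = [[1, 3, 7], [2, 4], [5], [6]] has shape [3, 2, 1, 1].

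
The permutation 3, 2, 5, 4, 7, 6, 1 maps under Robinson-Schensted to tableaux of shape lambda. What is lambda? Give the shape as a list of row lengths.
Row-insert each entry into an empty tableau.

After inserting 3: P = [[3]].
After inserting 2: P = [[2], [3]].
After inserting 5: P = [[2, 5], [3]].
After inserting 4: P = [[2, 4], [3, 5]].
After inserting 7: P = [[2, 4, 7], [3, 5]].
After inserting 6: P = [[2, 4, 6], [3, 5, 7]].
After inserting 1: P = [[1, 4, 6], [2, 5, 7], [3]].

The final insertion tableau P = [[1, 4, 6], [2, 5, 7], [3]] has shape [3, 3, 1].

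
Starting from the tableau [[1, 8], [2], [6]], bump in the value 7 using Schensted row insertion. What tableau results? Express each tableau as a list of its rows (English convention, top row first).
[[1, 7], [2, 8], [6]]

In row 1, 7 replaces 8 (the leftmost entry greater than 7); 8 is bumped to row 2. 8 is appended to row 2. The new tableau is [[1, 7], [2, 8], [6]].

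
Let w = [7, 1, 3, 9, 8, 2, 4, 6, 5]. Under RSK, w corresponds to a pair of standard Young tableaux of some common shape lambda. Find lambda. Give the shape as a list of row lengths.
[4, 2, 2, 1]

Row-insert each entry into an empty tableau.

After inserting 7: P = [[7]].
After inserting 1: P = [[1], [7]].
After inserting 3: P = [[1, 3], [7]].
After inserting 9: P = [[1, 3, 9], [7]].
After inserting 8: P = [[1, 3, 8], [7, 9]].
After inserting 2: P = [[1, 2, 8], [3, 9], [7]].
After inserting 4: P = [[1, 2, 4], [3, 8], [7, 9]].
After inserting 6: P = [[1, 2, 4, 6], [3, 8], [7, 9]].
After inserting 5: P = [[1, 2, 4, 5], [3, 6], [7, 8], [9]].

The final insertion tableau P = [[1, 2, 4, 5], [3, 6], [7, 8], [9]] has shape [4, 2, 2, 1].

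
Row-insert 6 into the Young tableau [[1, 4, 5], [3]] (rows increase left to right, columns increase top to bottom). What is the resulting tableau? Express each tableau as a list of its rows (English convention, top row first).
[[1, 4, 5, 6], [3]]

6 is larger than every entry of row 1, so it is appended to row 1. The new tableau is [[1, 4, 5, 6], [3]].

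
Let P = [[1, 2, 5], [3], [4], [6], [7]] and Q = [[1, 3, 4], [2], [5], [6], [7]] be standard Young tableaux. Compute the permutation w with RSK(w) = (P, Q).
7 1 4 6 5 3 2

Reverse the RSK construction: for i from n down to 1, find the cell of Q containing i, remove the entry at that cell from P, and reverse-bump it up through P; the value ejected from row 1 is w(i).

Step i=7: Q has 7 at row 5, column 1; remove 7 from row 5 of P and reverse-bump: 7 enters row 4 and ejects 6; 6 enters row 3 and ejects 4; 4 enters row 2 and ejects 3; 3 enters row 1 and ejects 2. So w(7) = 2. P is now [[1, 3, 5], [4], [6], [7]].
Step i=6: Q has 6 at row 4, column 1; remove 7 from row 4 of P and reverse-bump: 7 enters row 3 and ejects 6; 6 enters row 2 and ejects 4; 4 enters row 1 and ejects 3. So w(6) = 3. P is now [[1, 4, 5], [6], [7]].
Step i=5: Q has 5 at row 3, column 1; remove 7 from row 3 of P and reverse-bump: 7 enters row 2 and ejects 6; 6 enters row 1 and ejects 5. So w(5) = 5. P is now [[1, 4, 6], [7]].
Step i=4: Q has 4 at row 1, column 3; remove that cell from P, ejecting 6. So w(4) = 6. P is now [[1, 4], [7]].
Step i=3: Q has 3 at row 1, column 2; remove that cell from P, ejecting 4. So w(3) = 4. P is now [[1], [7]].
Step i=2: Q has 2 at row 2, column 1; remove 7 from row 2 of P and reverse-bump: 7 enters row 1 and ejects 1. So w(2) = 1. P is now [[7]].
Step i=1: Q has 1 at row 1, column 1; remove that cell from P, ejecting 7. So w(1) = 7. P is now [].

So w = 7 1 4 6 5 3 2.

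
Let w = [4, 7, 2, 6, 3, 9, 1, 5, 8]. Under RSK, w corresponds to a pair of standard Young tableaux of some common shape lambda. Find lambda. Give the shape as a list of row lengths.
Row-insert each entry into an empty tableau.

After inserting 4: P = [[4]].
After inserting 7: P = [[4, 7]].
After inserting 2: P = [[2, 7], [4]].
After inserting 6: P = [[2, 6], [4, 7]].
After inserting 3: P = [[2, 3], [4, 6], [7]].
After inserting 9: P = [[2, 3, 9], [4, 6], [7]].
After inserting 1: P = [[1, 3, 9], [2, 6], [4], [7]].
After inserting 5: P = [[1, 3, 5], [2, 6, 9], [4], [7]].
After inserting 8: P = [[1, 3, 5, 8], [2, 6, 9], [4], [7]].

The final insertion tableau P = [[1, 3, 5, 8], [2, 6, 9], [4], [7]] has shape [4, 3, 1, 1].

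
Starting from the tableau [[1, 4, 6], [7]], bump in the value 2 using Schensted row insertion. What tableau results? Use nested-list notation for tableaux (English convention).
[[1, 2, 6], [4], [7]]

In row 1, 2 replaces 4 (the leftmost entry greater than 2); 4 is bumped to row 2. In row 2, 4 replaces 7 (the leftmost entry greater than 4); 7 is bumped to row 3. 7 starts a new row 3. The new tableau is [[1, 2, 6], [4], [7]].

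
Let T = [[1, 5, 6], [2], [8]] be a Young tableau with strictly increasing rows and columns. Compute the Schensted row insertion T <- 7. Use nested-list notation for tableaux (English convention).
7 is larger than every entry of row 1, so it is appended to row 1. The new tableau is [[1, 5, 6, 7], [2], [8]].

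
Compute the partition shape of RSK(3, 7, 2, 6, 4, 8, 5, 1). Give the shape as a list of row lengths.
Row-insert each entry into an empty tableau.

After inserting 3: P = [[3]].
After inserting 7: P = [[3, 7]].
After inserting 2: P = [[2, 7], [3]].
After inserting 6: P = [[2, 6], [3, 7]].
After inserting 4: P = [[2, 4], [3, 6], [7]].
After inserting 8: P = [[2, 4, 8], [3, 6], [7]].
After inserting 5: P = [[2, 4, 5], [3, 6, 8], [7]].
After inserting 1: P = [[1, 4, 5], [2, 6, 8], [3], [7]].

The final insertion tableau P = [[1, 4, 5], [2, 6, 8], [3], [7]] has shape [3, 3, 1, 1].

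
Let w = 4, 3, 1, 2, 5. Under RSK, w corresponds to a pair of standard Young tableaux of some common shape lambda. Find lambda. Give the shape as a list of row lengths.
[3, 1, 1]

Row-insert each entry into an empty tableau.

After inserting 4: P = [[4]].
After inserting 3: P = [[3], [4]].
After inserting 1: P = [[1], [3], [4]].
After inserting 2: P = [[1, 2], [3], [4]].
After inserting 5: P = [[1, 2, 5], [3], [4]].

The final insertion tableau P = [[1, 2, 5], [3], [4]] has shape [3, 1, 1].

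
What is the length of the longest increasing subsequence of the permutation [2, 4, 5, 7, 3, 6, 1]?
4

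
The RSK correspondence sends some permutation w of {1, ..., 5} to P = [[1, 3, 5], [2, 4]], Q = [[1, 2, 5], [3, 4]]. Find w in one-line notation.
2 4 1 3 5

Reverse the RSK construction: for i from n down to 1, find the cell of Q containing i, remove the entry at that cell from P, and reverse-bump it up through P; the value ejected from row 1 is w(i).

Step i=5: Q has 5 at row 1, column 3; remove that cell from P, ejecting 5. So w(5) = 5. P is now [[1, 3], [2, 4]].
Step i=4: Q has 4 at row 2, column 2; remove 4 from row 2 of P and reverse-bump: 4 enters row 1 and ejects 3. So w(4) = 3. P is now [[1, 4], [2]].
Step i=3: Q has 3 at row 2, column 1; remove 2 from row 2 of P and reverse-bump: 2 enters row 1 and ejects 1. So w(3) = 1. P is now [[2, 4]].
Step i=2: Q has 2 at row 1, column 2; remove that cell from P, ejecting 4. So w(2) = 4. P is now [[2]].
Step i=1: Q has 1 at row 1, column 1; remove that cell from P, ejecting 2. So w(1) = 2. P is now [].

So w = 2 4 1 3 5.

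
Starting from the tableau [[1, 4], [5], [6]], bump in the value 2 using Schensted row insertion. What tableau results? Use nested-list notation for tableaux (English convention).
In row 1, 2 replaces 4 (the leftmost entry greater than 2); 4 is bumped to row 2. In row 2, 4 replaces 5 (the leftmost entry greater than 4); 5 is bumped to row 3. In row 3, 5 replaces 6 (the leftmost entry greater than 5); 6 is bumped to row 4. 6 starts a new row 4. The new tableau is [[1, 2], [4], [5], [6]].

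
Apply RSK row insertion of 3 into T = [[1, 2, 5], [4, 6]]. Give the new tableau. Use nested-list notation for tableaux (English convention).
[[1, 2, 3], [4, 5], [6]]

In row 1, 3 replaces 5 (the leftmost entry greater than 3); 5 is bumped to row 2. In row 2, 5 replaces 6 (the leftmost entry greater than 5); 6 is bumped to row 3. 6 starts a new row 3. The new tableau is [[1, 2, 3], [4, 5], [6]].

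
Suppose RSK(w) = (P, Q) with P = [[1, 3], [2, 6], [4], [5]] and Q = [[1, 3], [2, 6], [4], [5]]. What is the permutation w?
5 4 6 2 1 3

Reverse RSK: for i = n, n-1, ..., 1, locate i in Q, remove the corresponding corner cell from P, and reverse-bump its entry up through P; the value ejected from row 1 is w(i).

So w = 5 4 6 2 1 3.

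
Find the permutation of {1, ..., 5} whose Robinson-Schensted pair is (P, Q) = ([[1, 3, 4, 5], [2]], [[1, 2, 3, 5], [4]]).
Reverse the RSK construction: for i from n down to 1, find the cell of Q containing i, remove the entry at that cell from P, and reverse-bump it up through P; the value ejected from row 1 is w(i).

Step i=5: Q has 5 at row 1, column 4; remove that cell from P, ejecting 5. So w(5) = 5. P is now [[1, 3, 4], [2]].
Step i=4: Q has 4 at row 2, column 1; remove 2 from row 2 of P and reverse-bump: 2 enters row 1 and ejects 1. So w(4) = 1. P is now [[2, 3, 4]].
Step i=3: Q has 3 at row 1, column 3; remove that cell from P, ejecting 4. So w(3) = 4. P is now [[2, 3]].
Step i=2: Q has 2 at row 1, column 2; remove that cell from P, ejecting 3. So w(2) = 3. P is now [[2]].
Step i=1: Q has 1 at row 1, column 1; remove that cell from P, ejecting 2. So w(1) = 2. P is now [].

So w = 2 3 4 1 5.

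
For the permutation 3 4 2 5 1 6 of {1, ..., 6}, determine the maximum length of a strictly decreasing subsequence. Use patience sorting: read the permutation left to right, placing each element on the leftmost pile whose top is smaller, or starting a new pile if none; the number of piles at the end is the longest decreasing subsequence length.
3: new pile. tops = [3]
4: onto pile 1 (replacing 3). tops = [4]
2: new pile. tops = [4, 2]
5: onto pile 1 (replacing 4). tops = [5, 2]
1: new pile. tops = [5, 2, 1]
6: onto pile 1 (replacing 5). tops = [6, 2, 1]

3 piles, so the longest decreasing subsequence has length 3.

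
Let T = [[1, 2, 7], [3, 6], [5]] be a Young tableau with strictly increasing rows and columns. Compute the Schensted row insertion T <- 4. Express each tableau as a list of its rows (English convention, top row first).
[[1, 2, 4], [3, 6, 7], [5]]

In row 1, 4 replaces 7 (the leftmost entry greater than 4); 7 is bumped to row 2. 7 is appended to row 2. The new tableau is [[1, 2, 4], [3, 6, 7], [5]].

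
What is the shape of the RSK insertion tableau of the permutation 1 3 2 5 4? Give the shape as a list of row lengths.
[3, 2]

Row-insert each entry into an empty tableau.

After inserting 1: P = [[1]].
After inserting 3: P = [[1, 3]].
After inserting 2: P = [[1, 2], [3]].
After inserting 5: P = [[1, 2, 5], [3]].
After inserting 4: P = [[1, 2, 4], [3, 5]].

The final insertion tableau P = [[1, 2, 4], [3, 5]] has shape [3, 2].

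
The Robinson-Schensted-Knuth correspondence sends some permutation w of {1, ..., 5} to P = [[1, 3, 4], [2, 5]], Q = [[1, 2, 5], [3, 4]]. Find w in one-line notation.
2 5 1 3 4

Reverse the RSK construction: for i from n down to 1, find the cell of Q containing i, remove the entry at that cell from P, and reverse-bump it up through P; the value ejected from row 1 is w(i).

Step i=5: Q has 5 at row 1, column 3; remove that cell from P, ejecting 4. So w(5) = 4. P is now [[1, 3], [2, 5]].
Step i=4: Q has 4 at row 2, column 2; remove 5 from row 2 of P and reverse-bump: 5 enters row 1 and ejects 3. So w(4) = 3. P is now [[1, 5], [2]].
Step i=3: Q has 3 at row 2, column 1; remove 2 from row 2 of P and reverse-bump: 2 enters row 1 and ejects 1. So w(3) = 1. P is now [[2, 5]].
Step i=2: Q has 2 at row 1, column 2; remove that cell from P, ejecting 5. So w(2) = 5. P is now [[2]].
Step i=1: Q has 1 at row 1, column 1; remove that cell from P, ejecting 2. So w(1) = 2. P is now [].

So w = 2 5 1 3 4.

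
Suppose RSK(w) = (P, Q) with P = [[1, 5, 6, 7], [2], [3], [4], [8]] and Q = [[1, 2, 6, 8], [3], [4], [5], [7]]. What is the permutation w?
4 8 5 3 2 6 1 7

Reverse the RSK construction: for i from n down to 1, find the cell of Q containing i, remove the entry at that cell from P, and reverse-bump it up through P; the value ejected from row 1 is w(i).

Step i=8: Q has 8 at row 1, column 4; remove that cell from P, ejecting 7. So w(8) = 7. P is now [[1, 5, 6], [2], [3], [4], [8]].
Step i=7: Q has 7 at row 5, column 1; remove 8 from row 5 of P and reverse-bump: 8 enters row 4 and ejects 4; 4 enters row 3 and ejects 3; 3 enters row 2 and ejects 2; 2 enters row 1 and ejects 1. So w(7) = 1. P is now [[2, 5, 6], [3], [4], [8]].
Step i=6: Q has 6 at row 1, column 3; remove that cell from P, ejecting 6. So w(6) = 6. P is now [[2, 5], [3], [4], [8]].
Step i=5: Q has 5 at row 4, column 1; remove 8 from row 4 of P and reverse-bump: 8 enters row 3 and ejects 4; 4 enters row 2 and ejects 3; 3 enters row 1 and ejects 2. So w(5) = 2. P is now [[3, 5], [4], [8]].
Step i=4: Q has 4 at row 3, column 1; remove 8 from row 3 of P and reverse-bump: 8 enters row 2 and ejects 4; 4 enters row 1 and ejects 3. So w(4) = 3. P is now [[4, 5], [8]].
Step i=3: Q has 3 at row 2, column 1; remove 8 from row 2 of P and reverse-bump: 8 enters row 1 and ejects 5. So w(3) = 5. P is now [[4, 8]].
Step i=2: Q has 2 at row 1, column 2; remove that cell from P, ejecting 8. So w(2) = 8. P is now [[4]].
Step i=1: Q has 1 at row 1, column 1; remove that cell from P, ejecting 4. So w(1) = 4. P is now [].

So w = 4 8 5 3 2 6 1 7.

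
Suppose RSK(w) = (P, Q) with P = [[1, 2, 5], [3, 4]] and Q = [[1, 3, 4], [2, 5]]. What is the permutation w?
3 1 4 5 2

Reverse the RSK construction: for i from n down to 1, find the cell of Q containing i, remove the entry at that cell from P, and reverse-bump it up through P; the value ejected from row 1 is w(i).

Step i=5: Q has 5 at row 2, column 2; remove 4 from row 2 of P and reverse-bump: 4 enters row 1 and ejects 2. So w(5) = 2. P is now [[1, 4, 5], [3]].
Step i=4: Q has 4 at row 1, column 3; remove that cell from P, ejecting 5. So w(4) = 5. P is now [[1, 4], [3]].
Step i=3: Q has 3 at row 1, column 2; remove that cell from P, ejecting 4. So w(3) = 4. P is now [[1], [3]].
Step i=2: Q has 2 at row 2, column 1; remove 3 from row 2 of P and reverse-bump: 3 enters row 1 and ejects 1. So w(2) = 1. P is now [[3]].
Step i=1: Q has 1 at row 1, column 1; remove that cell from P, ejecting 3. So w(1) = 3. P is now [].

So w = 3 1 4 5 2.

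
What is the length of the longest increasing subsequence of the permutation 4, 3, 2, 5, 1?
2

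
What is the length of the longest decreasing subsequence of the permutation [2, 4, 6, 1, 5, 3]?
3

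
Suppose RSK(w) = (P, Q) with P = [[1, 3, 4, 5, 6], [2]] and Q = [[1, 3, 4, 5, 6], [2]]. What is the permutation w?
2 1 3 4 5 6

Reverse the RSK construction: for i from n down to 1, find the cell of Q containing i, remove the entry at that cell from P, and reverse-bump it up through P; the value ejected from row 1 is w(i).

Step i=6: Q has 6 at row 1, column 5; remove that cell from P, ejecting 6. So w(6) = 6. P is now [[1, 3, 4, 5], [2]].
Step i=5: Q has 5 at row 1, column 4; remove that cell from P, ejecting 5. So w(5) = 5. P is now [[1, 3, 4], [2]].
Step i=4: Q has 4 at row 1, column 3; remove that cell from P, ejecting 4. So w(4) = 4. P is now [[1, 3], [2]].
Step i=3: Q has 3 at row 1, column 2; remove that cell from P, ejecting 3. So w(3) = 3. P is now [[1], [2]].
Step i=2: Q has 2 at row 2, column 1; remove 2 from row 2 of P and reverse-bump: 2 enters row 1 and ejects 1. So w(2) = 1. P is now [[2]].
Step i=1: Q has 1 at row 1, column 1; remove that cell from P, ejecting 2. So w(1) = 2. P is now [].

So w = 2 1 3 4 5 6.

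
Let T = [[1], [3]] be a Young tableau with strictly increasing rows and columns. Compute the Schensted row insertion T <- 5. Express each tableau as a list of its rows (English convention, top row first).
5 is larger than every entry of row 1, so it is appended to row 1. The new tableau is [[1, 5], [3]].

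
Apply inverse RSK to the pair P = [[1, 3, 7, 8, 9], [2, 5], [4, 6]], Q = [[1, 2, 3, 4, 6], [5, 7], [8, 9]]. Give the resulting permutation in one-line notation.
4 6 7 8 2 9 5 1 3

Reverse RSK: for i = n, n-1, ..., 1, locate i in Q, remove the corresponding corner cell from P, and reverse-bump its entry up through P; the value ejected from row 1 is w(i).

So w = 4 6 7 8 2 9 5 1 3.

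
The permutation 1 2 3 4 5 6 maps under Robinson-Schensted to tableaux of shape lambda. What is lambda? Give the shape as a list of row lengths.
Row-insert each entry into an empty tableau.

After inserting 1: P = [[1]].
After inserting 2: P = [[1, 2]].
After inserting 3: P = [[1, 2, 3]].
After inserting 4: P = [[1, 2, 3, 4]].
After inserting 5: P = [[1, 2, 3, 4, 5]].
After inserting 6: P = [[1, 2, 3, 4, 5, 6]].

The final insertion tableau P = [[1, 2, 3, 4, 5, 6]] has shape [6].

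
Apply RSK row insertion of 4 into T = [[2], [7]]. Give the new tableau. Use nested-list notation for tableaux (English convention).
4 is larger than every entry of row 1, so it is appended to row 1. The new tableau is [[2, 4], [7]].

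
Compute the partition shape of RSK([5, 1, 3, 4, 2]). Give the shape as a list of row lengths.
[3, 1, 1]

Row-insert each entry into an empty tableau.

After inserting 5: P = [[5]].
After inserting 1: P = [[1], [5]].
After inserting 3: P = [[1, 3], [5]].
After inserting 4: P = [[1, 3, 4], [5]].
After inserting 2: P = [[1, 2, 4], [3], [5]].

The final insertion tableau P = [[1, 2, 4], [3], [5]] has shape [3, 1, 1].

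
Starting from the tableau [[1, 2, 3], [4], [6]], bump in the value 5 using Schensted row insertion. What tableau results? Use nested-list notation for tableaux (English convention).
5 is larger than every entry of row 1, so it is appended to row 1. The new tableau is [[1, 2, 3, 5], [4], [6]].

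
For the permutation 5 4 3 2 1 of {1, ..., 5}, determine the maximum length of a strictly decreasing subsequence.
5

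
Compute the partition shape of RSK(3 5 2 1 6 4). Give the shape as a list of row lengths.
Row-insert each entry into an empty tableau.

After inserting 3: P = [[3]].
After inserting 5: P = [[3, 5]].
After inserting 2: P = [[2, 5], [3]].
After inserting 1: P = [[1, 5], [2], [3]].
After inserting 6: P = [[1, 5, 6], [2], [3]].
After inserting 4: P = [[1, 4, 6], [2, 5], [3]].

The final insertion tableau P = [[1, 4, 6], [2, 5], [3]] has shape [3, 2, 1].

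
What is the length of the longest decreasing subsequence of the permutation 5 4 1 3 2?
4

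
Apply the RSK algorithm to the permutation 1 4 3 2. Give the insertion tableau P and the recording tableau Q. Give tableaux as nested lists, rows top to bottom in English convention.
Insert each entry of the permutation into P by Schensted row insertion, recording in Q the position of each new cell.

Insert 1: appended to row 1. P = [[1]], Q = [[1]].
Insert 4: appended to row 1. P = [[1, 4]], Q = [[1, 2]].
Insert 3: 3 bumps 4 from row 1; 4 starts row 2. P = [[1, 3], [4]], Q = [[1, 2], [3]].
Insert 2: 2 bumps 3 from row 1; 3 bumps 4 from row 2; 4 starts row 3. P = [[1, 2], [3], [4]], Q = [[1, 2], [3], [4]].

So P = [[1, 2], [3], [4]], Q = [[1, 2], [3], [4]].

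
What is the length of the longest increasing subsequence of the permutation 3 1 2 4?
3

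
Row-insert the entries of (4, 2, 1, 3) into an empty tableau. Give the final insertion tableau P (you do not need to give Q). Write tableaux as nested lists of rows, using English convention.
Insert 4: appended to row 1. P = [[4]].
Insert 2: 2 bumps 4 from row 1; 4 starts row 2. P = [[2], [4]].
Insert 1: 1 bumps 2 from row 1; 2 bumps 4 from row 2; 4 starts row 3. P = [[1], [2], [4]].
Insert 3: appended to row 1. P = [[1, 3], [2], [4]].

So P = [[1, 3], [2], [4]].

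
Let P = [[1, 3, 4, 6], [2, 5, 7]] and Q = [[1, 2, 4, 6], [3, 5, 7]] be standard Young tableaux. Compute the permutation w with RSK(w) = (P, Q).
2 3 1 5 4 7 6

Reverse the RSK construction: for i from n down to 1, find the cell of Q containing i, remove the entry at that cell from P, and reverse-bump it up through P; the value ejected from row 1 is w(i).

Step i=7: Q has 7 at row 2, column 3; remove 7 from row 2 of P and reverse-bump: 7 enters row 1 and ejects 6. So w(7) = 6. P is now [[1, 3, 4, 7], [2, 5]].
Step i=6: Q has 6 at row 1, column 4; remove that cell from P, ejecting 7. So w(6) = 7. P is now [[1, 3, 4], [2, 5]].
Step i=5: Q has 5 at row 2, column 2; remove 5 from row 2 of P and reverse-bump: 5 enters row 1 and ejects 4. So w(5) = 4. P is now [[1, 3, 5], [2]].
Step i=4: Q has 4 at row 1, column 3; remove that cell from P, ejecting 5. So w(4) = 5. P is now [[1, 3], [2]].
Step i=3: Q has 3 at row 2, column 1; remove 2 from row 2 of P and reverse-bump: 2 enters row 1 and ejects 1. So w(3) = 1. P is now [[2, 3]].
Step i=2: Q has 2 at row 1, column 2; remove that cell from P, ejecting 3. So w(2) = 3. P is now [[2]].
Step i=1: Q has 1 at row 1, column 1; remove that cell from P, ejecting 2. So w(1) = 2. P is now [].

So w = 2 3 1 5 4 7 6.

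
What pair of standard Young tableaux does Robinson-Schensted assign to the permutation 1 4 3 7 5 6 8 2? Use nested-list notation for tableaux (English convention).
P = [[1, 2, 5, 6, 8], [3, 7], [4]], Q = [[1, 2, 4, 6, 7], [3, 5], [8]]

Insert each entry of the permutation into P by Schensted row insertion, recording in Q the position of each new cell.

Insert 1: appended to row 1. P = [[1]].
Insert 4: appended to row 1. P = [[1, 4]].
Insert 3: 3 bumps 4 from row 1; 4 starts row 2. P = [[1, 3], [4]].
Insert 7: appended to row 1. P = [[1, 3, 7], [4]].
Insert 5: 5 bumps 7 from row 1; 7 appends to row 2. P = [[1, 3, 5], [4, 7]].
Insert 6: appended to row 1. P = [[1, 3, 5, 6], [4, 7]].
Insert 8: appended to row 1. P = [[1, 3, 5, 6, 8], [4, 7]].
Insert 2: 2 bumps 3 from row 1; 3 bumps 4 from row 2; 4 starts row 3. P = [[1, 2, 5, 6, 8], [3, 7], [4]].

So P = [[1, 2, 5, 6, 8], [3, 7], [4]], Q = [[1, 2, 4, 6, 7], [3, 5], [8]].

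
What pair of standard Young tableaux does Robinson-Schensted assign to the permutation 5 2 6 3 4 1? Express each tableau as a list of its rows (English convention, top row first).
Insert each entry of the permutation into P by Schensted row insertion, recording in Q the position of each new cell.

Insert 5: appended to row 1. P = [[5]].
Insert 2: 2 bumps 5 from row 1; 5 starts row 2. P = [[2], [5]].
Insert 6: appended to row 1. P = [[2, 6], [5]].
Insert 3: 3 bumps 6 from row 1; 6 appends to row 2. P = [[2, 3], [5, 6]].
Insert 4: appended to row 1. P = [[2, 3, 4], [5, 6]].
Insert 1: 1 bumps 2 from row 1; 2 bumps 5 from row 2; 5 starts row 3. P = [[1, 3, 4], [2, 6], [5]].

So P = [[1, 3, 4], [2, 6], [5]], Q = [[1, 3, 5], [2, 4], [6]].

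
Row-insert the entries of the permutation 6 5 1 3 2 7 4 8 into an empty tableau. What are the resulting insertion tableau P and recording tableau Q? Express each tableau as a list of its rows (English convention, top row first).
Insert each entry of the permutation into P by Schensted row insertion, recording in Q the position of each new cell.

After inserting 6: P = [[6]].
After inserting 5: P = [[5], [6]].
After inserting 1: P = [[1], [5], [6]].
After inserting 3: P = [[1, 3], [5], [6]].
After inserting 2: P = [[1, 2], [3], [5], [6]].
After inserting 7: P = [[1, 2, 7], [3], [5], [6]].
After inserting 4: P = [[1, 2, 4], [3, 7], [5], [6]].
After inserting 8: P = [[1, 2, 4, 8], [3, 7], [5], [6]].

So P = [[1, 2, 4, 8], [3, 7], [5], [6]], Q = [[1, 4, 6, 8], [2, 7], [3], [5]].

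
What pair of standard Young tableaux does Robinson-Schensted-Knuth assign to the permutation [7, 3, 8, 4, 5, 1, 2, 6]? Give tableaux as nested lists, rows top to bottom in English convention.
P = [[1, 2, 5, 6], [3, 4], [7, 8]], Q = [[1, 3, 5, 8], [2, 4], [6, 7]]

Insert each entry of the permutation into P by Schensted row insertion, recording in Q the position of each new cell.

Insert 7: appended to row 1. P = [[7]].
Insert 3: 3 bumps 7 from row 1; 7 starts row 2. P = [[3], [7]].
Insert 8: appended to row 1. P = [[3, 8], [7]].
Insert 4: 4 bumps 8 from row 1; 8 appends to row 2. P = [[3, 4], [7, 8]].
Insert 5: appended to row 1. P = [[3, 4, 5], [7, 8]].
Insert 1: 1 bumps 3 from row 1; 3 bumps 7 from row 2; 7 starts row 3. P = [[1, 4, 5], [3, 8], [7]].
Insert 2: 2 bumps 4 from row 1; 4 bumps 8 from row 2; 8 appends to row 3. P = [[1, 2, 5], [3, 4], [7, 8]].
Insert 6: appended to row 1. P = [[1, 2, 5, 6], [3, 4], [7, 8]].

So P = [[1, 2, 5, 6], [3, 4], [7, 8]], Q = [[1, 3, 5, 8], [2, 4], [6, 7]].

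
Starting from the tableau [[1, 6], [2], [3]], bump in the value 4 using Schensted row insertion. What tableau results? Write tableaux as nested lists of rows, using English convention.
[[1, 4], [2, 6], [3]]

In row 1, 4 replaces 6 (the leftmost entry greater than 4); 6 is bumped to row 2. 6 is appended to row 2. The new tableau is [[1, 4], [2, 6], [3]].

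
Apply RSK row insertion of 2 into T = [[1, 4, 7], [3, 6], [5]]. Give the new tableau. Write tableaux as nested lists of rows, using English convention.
In row 1, 2 replaces 4 (the leftmost entry greater than 2); 4 is bumped to row 2. In row 2, 4 replaces 6 (the leftmost entry greater than 4); 6 is bumped to row 3. 6 is appended to row 3. The new tableau is [[1, 2, 7], [3, 4], [5, 6]].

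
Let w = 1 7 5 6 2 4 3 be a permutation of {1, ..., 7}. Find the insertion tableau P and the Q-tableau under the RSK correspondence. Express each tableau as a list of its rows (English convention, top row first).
P = [[1, 2, 3], [4, 6], [5], [7]], Q = [[1, 2, 4], [3, 6], [5], [7]]

Insert each entry of the permutation into P by Schensted row insertion, recording in Q the position of each new cell.

Insert 1: appended to row 1. P = [[1]], Q = [[1]].
Insert 7: appended to row 1. P = [[1, 7]], Q = [[1, 2]].
Insert 5: 5 bumps 7 from row 1; 7 starts row 2. P = [[1, 5], [7]], Q = [[1, 2], [3]].
Insert 6: appended to row 1. P = [[1, 5, 6], [7]], Q = [[1, 2, 4], [3]].
Insert 2: 2 bumps 5 from row 1; 5 bumps 7 from row 2; 7 starts row 3. P = [[1, 2, 6], [5], [7]], Q = [[1, 2, 4], [3], [5]].
Insert 4: 4 bumps 6 from row 1; 6 appends to row 2. P = [[1, 2, 4], [5, 6], [7]], Q = [[1, 2, 4], [3, 6], [5]].
Insert 3: 3 bumps 4 from row 1; 4 bumps 5 from row 2; 5 bumps 7 from row 3; 7 starts row 4. P = [[1, 2, 3], [4, 6], [5], [7]], Q = [[1, 2, 4], [3, 6], [5], [7]].

So P = [[1, 2, 3], [4, 6], [5], [7]], Q = [[1, 2, 4], [3, 6], [5], [7]].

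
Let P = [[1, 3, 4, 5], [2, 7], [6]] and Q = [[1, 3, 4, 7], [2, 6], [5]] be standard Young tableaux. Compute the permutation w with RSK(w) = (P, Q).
Reverse the RSK construction: for i from n down to 1, find the cell of Q containing i, remove the entry at that cell from P, and reverse-bump it up through P; the value ejected from row 1 is w(i).

Step i=7: Q has 7 at row 1, column 4; remove that cell from P, ejecting 5. So w(7) = 5. P is now [[1, 3, 4], [2, 7], [6]].
Step i=6: Q has 6 at row 2, column 2; remove 7 from row 2 of P and reverse-bump: 7 enters row 1 and ejects 4. So w(6) = 4. P is now [[1, 3, 7], [2], [6]].
Step i=5: Q has 5 at row 3, column 1; remove 6 from row 3 of P and reverse-bump: 6 enters row 2 and ejects 2; 2 enters row 1 and ejects 1. So w(5) = 1. P is now [[2, 3, 7], [6]].
Step i=4: Q has 4 at row 1, column 3; remove that cell from P, ejecting 7. So w(4) = 7. P is now [[2, 3], [6]].
Step i=3: Q has 3 at row 1, column 2; remove that cell from P, ejecting 3. So w(3) = 3. P is now [[2], [6]].
Step i=2: Q has 2 at row 2, column 1; remove 6 from row 2 of P and reverse-bump: 6 enters row 1 and ejects 2. So w(2) = 2. P is now [[6]].
Step i=1: Q has 1 at row 1, column 1; remove that cell from P, ejecting 6. So w(1) = 6. P is now [].

So w = 6 2 3 7 1 4 5.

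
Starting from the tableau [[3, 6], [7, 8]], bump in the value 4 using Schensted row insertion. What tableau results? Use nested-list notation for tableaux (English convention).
In row 1, 4 replaces 6 (the leftmost entry greater than 4); 6 is bumped to row 2. In row 2, 6 replaces 7 (the leftmost entry greater than 6); 7 is bumped to row 3. 7 starts a new row 3. The new tableau is [[3, 4], [6, 8], [7]].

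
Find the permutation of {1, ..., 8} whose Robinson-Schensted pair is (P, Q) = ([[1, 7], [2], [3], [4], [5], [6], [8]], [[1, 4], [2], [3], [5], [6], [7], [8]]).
Reverse the RSK construction: for i from n down to 1, find the cell of Q containing i, remove the entry at that cell from P, and reverse-bump it up through P; the value ejected from row 1 is w(i).

Step i=8: Q has 8 at row 7, column 1; remove 8 from row 7 of P and reverse-bump: 8 enters row 6 and ejects 6; 6 enters row 5 and ejects 5; 5 enters row 4 and ejects 4; 4 enters row 3 and ejects 3; 3 enters row 2 and ejects 2; 2 enters row 1 and ejects 1. So w(8) = 1. P is now [[2, 7], [3], [4], [5], [6], [8]].
Step i=7: Q has 7 at row 6, column 1; remove 8 from row 6 of P and reverse-bump: 8 enters row 5 and ejects 6; 6 enters row 4 and ejects 5; 5 enters row 3 and ejects 4; 4 enters row 2 and ejects 3; 3 enters row 1 and ejects 2. So w(7) = 2. P is now [[3, 7], [4], [5], [6], [8]].
Step i=6: Q has 6 at row 5, column 1; remove 8 from row 5 of P and reverse-bump: 8 enters row 4 and ejects 6; 6 enters row 3 and ejects 5; 5 enters row 2 and ejects 4; 4 enters row 1 and ejects 3. So w(6) = 3. P is now [[4, 7], [5], [6], [8]].
Step i=5: Q has 5 at row 4, column 1; remove 8 from row 4 of P and reverse-bump: 8 enters row 3 and ejects 6; 6 enters row 2 and ejects 5; 5 enters row 1 and ejects 4. So w(5) = 4. P is now [[5, 7], [6], [8]].
Step i=4: Q has 4 at row 1, column 2; remove that cell from P, ejecting 7. So w(4) = 7. P is now [[5], [6], [8]].
Step i=3: Q has 3 at row 3, column 1; remove 8 from row 3 of P and reverse-bump: 8 enters row 2 and ejects 6; 6 enters row 1 and ejects 5. So w(3) = 5. P is now [[6], [8]].
Step i=2: Q has 2 at row 2, column 1; remove 8 from row 2 of P and reverse-bump: 8 enters row 1 and ejects 6. So w(2) = 6. P is now [[8]].
Step i=1: Q has 1 at row 1, column 1; remove that cell from P, ejecting 8. So w(1) = 8. P is now [].

So w = 8 6 5 7 4 3 2 1.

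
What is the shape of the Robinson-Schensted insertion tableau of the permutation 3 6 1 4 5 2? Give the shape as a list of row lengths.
[3, 2, 1]

Row-insert each entry into an empty tableau.

After inserting 3: P = [[3]].
After inserting 6: P = [[3, 6]].
After inserting 1: P = [[1, 6], [3]].
After inserting 4: P = [[1, 4], [3, 6]].
After inserting 5: P = [[1, 4, 5], [3, 6]].
After inserting 2: P = [[1, 2, 5], [3, 4], [6]].

The final insertion tableau P = [[1, 2, 5], [3, 4], [6]] has shape [3, 2, 1].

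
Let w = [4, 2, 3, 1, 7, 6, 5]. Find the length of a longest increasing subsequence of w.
3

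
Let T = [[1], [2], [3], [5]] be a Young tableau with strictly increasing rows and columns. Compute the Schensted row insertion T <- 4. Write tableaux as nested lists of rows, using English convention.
[[1, 4], [2], [3], [5]]

4 is larger than every entry of row 1, so it is appended to row 1. The new tableau is [[1, 4], [2], [3], [5]].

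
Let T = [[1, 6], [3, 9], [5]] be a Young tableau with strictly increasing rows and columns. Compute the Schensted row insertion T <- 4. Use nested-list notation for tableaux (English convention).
[[1, 4], [3, 6], [5, 9]]

In row 1, 4 replaces 6 (the leftmost entry greater than 4); 6 is bumped to row 2. In row 2, 6 replaces 9 (the leftmost entry greater than 6); 9 is bumped to row 3. 9 is appended to row 3. The new tableau is [[1, 4], [3, 6], [5, 9]].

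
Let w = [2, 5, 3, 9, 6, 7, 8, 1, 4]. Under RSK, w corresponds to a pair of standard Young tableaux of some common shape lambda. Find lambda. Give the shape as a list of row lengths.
Row-insert each entry into an empty tableau.

After inserting 2: P = [[2]].
After inserting 5: P = [[2, 5]].
After inserting 3: P = [[2, 3], [5]].
After inserting 9: P = [[2, 3, 9], [5]].
After inserting 6: P = [[2, 3, 6], [5, 9]].
After inserting 7: P = [[2, 3, 6, 7], [5, 9]].
After inserting 8: P = [[2, 3, 6, 7, 8], [5, 9]].
After inserting 1: P = [[1, 3, 6, 7, 8], [2, 9], [5]].
After inserting 4: P = [[1, 3, 4, 7, 8], [2, 6], [5, 9]].

The final insertion tableau P = [[1, 3, 4, 7, 8], [2, 6], [5, 9]] has shape [5, 2, 2].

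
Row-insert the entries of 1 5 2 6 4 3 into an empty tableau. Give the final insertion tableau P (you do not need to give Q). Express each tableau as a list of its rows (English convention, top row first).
Insert 1: appended to row 1. P = [[1]].
Insert 5: appended to row 1. P = [[1, 5]].
Insert 2: 2 bumps 5 from row 1; 5 starts row 2. P = [[1, 2], [5]].
Insert 6: appended to row 1. P = [[1, 2, 6], [5]].
Insert 4: 4 bumps 6 from row 1; 6 appends to row 2. P = [[1, 2, 4], [5, 6]].
Insert 3: 3 bumps 4 from row 1; 4 bumps 5 from row 2; 5 starts row 3. P = [[1, 2, 3], [4, 6], [5]].

So P = [[1, 2, 3], [4, 6], [5]].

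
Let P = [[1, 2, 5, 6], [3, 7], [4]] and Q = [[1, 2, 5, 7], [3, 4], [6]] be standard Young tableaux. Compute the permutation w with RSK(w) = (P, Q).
Reverse the RSK construction: for i from n down to 1, find the cell of Q containing i, remove the entry at that cell from P, and reverse-bump it up through P; the value ejected from row 1 is w(i).

Step i=7: Q has 7 at row 1, column 4; remove that cell from P, ejecting 6. So w(7) = 6. P is now [[1, 2, 5], [3, 7], [4]].
Step i=6: Q has 6 at row 3, column 1; remove 4 from row 3 of P and reverse-bump: 4 enters row 2 and ejects 3; 3 enters row 1 and ejects 2. So w(6) = 2. P is now [[1, 3, 5], [4, 7]].
Step i=5: Q has 5 at row 1, column 3; remove that cell from P, ejecting 5. So w(5) = 5. P is now [[1, 3], [4, 7]].
Step i=4: Q has 4 at row 2, column 2; remove 7 from row 2 of P and reverse-bump: 7 enters row 1 and ejects 3. So w(4) = 3. P is now [[1, 7], [4]].
Step i=3: Q has 3 at row 2, column 1; remove 4 from row 2 of P and reverse-bump: 4 enters row 1 and ejects 1. So w(3) = 1. P is now [[4, 7]].
Step i=2: Q has 2 at row 1, column 2; remove that cell from P, ejecting 7. So w(2) = 7. P is now [[4]].
Step i=1: Q has 1 at row 1, column 1; remove that cell from P, ejecting 4. So w(1) = 4. P is now [].

So w = 4 7 1 3 5 2 6.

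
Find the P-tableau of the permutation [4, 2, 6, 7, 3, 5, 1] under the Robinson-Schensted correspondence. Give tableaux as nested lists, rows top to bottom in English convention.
P = [[1, 3, 5], [2, 6, 7], [4]]

Insert 4: appended to row 1. P = [[4]].
Insert 2: 2 bumps 4 from row 1; 4 starts row 2. P = [[2], [4]].
Insert 6: appended to row 1. P = [[2, 6], [4]].
Insert 7: appended to row 1. P = [[2, 6, 7], [4]].
Insert 3: 3 bumps 6 from row 1; 6 appends to row 2. P = [[2, 3, 7], [4, 6]].
Insert 5: 5 bumps 7 from row 1; 7 appends to row 2. P = [[2, 3, 5], [4, 6, 7]].
Insert 1: 1 bumps 2 from row 1; 2 bumps 4 from row 2; 4 starts row 3. P = [[1, 3, 5], [2, 6, 7], [4]].

So P = [[1, 3, 5], [2, 6, 7], [4]].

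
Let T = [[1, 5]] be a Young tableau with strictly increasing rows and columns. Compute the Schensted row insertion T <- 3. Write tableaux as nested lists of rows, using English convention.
[[1, 3], [5]]

In row 1, 3 replaces 5 (the leftmost entry greater than 3); 5 is bumped to row 2. 5 starts a new row 2. The new tableau is [[1, 3], [5]].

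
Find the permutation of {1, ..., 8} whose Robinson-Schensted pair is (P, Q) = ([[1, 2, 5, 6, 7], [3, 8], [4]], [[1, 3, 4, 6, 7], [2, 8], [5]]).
4 1 3 5 2 6 8 7

Reverse the RSK construction: for i from n down to 1, find the cell of Q containing i, remove the entry at that cell from P, and reverse-bump it up through P; the value ejected from row 1 is w(i).

Step i=8: Q has 8 at row 2, column 2; remove 8 from row 2 of P and reverse-bump: 8 enters row 1 and ejects 7. So w(8) = 7. P is now [[1, 2, 5, 6, 8], [3], [4]].
Step i=7: Q has 7 at row 1, column 5; remove that cell from P, ejecting 8. So w(7) = 8. P is now [[1, 2, 5, 6], [3], [4]].
Step i=6: Q has 6 at row 1, column 4; remove that cell from P, ejecting 6. So w(6) = 6. P is now [[1, 2, 5], [3], [4]].
Step i=5: Q has 5 at row 3, column 1; remove 4 from row 3 of P and reverse-bump: 4 enters row 2 and ejects 3; 3 enters row 1 and ejects 2. So w(5) = 2. P is now [[1, 3, 5], [4]].
Step i=4: Q has 4 at row 1, column 3; remove that cell from P, ejecting 5. So w(4) = 5. P is now [[1, 3], [4]].
Step i=3: Q has 3 at row 1, column 2; remove that cell from P, ejecting 3. So w(3) = 3. P is now [[1], [4]].
Step i=2: Q has 2 at row 2, column 1; remove 4 from row 2 of P and reverse-bump: 4 enters row 1 and ejects 1. So w(2) = 1. P is now [[4]].
Step i=1: Q has 1 at row 1, column 1; remove that cell from P, ejecting 4. So w(1) = 4. P is now [].

So w = 4 1 3 5 2 6 8 7.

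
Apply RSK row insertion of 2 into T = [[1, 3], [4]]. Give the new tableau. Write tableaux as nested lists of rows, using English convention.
In row 1, 2 replaces 3 (the leftmost entry greater than 2); 3 is bumped to row 2. In row 2, 3 replaces 4 (the leftmost entry greater than 3); 4 is bumped to row 3. 4 starts a new row 3. The new tableau is [[1, 2], [3], [4]].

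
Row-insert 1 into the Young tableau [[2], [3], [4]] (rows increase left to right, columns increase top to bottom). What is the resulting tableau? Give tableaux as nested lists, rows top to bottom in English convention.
[[1], [2], [3], [4]]

In row 1, 1 replaces 2 (the leftmost entry greater than 1); 2 is bumped to row 2. In row 2, 2 replaces 3 (the leftmost entry greater than 2); 3 is bumped to row 3. In row 3, 3 replaces 4 (the leftmost entry greater than 3); 4 is bumped to row 4. 4 starts a new row 4. The new tableau is [[1], [2], [3], [4]].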